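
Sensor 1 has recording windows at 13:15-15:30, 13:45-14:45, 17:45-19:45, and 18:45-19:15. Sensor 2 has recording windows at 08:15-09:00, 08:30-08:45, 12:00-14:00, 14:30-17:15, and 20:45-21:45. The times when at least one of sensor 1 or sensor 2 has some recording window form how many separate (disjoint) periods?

First set merges to 13:15–15:30, 17:45–19:45.
Second set merges to 08:15–09:00, 12:00–14:00, 14:30–17:15, 20:45–21:45.
A ∪ B = 08:15–09:00, 12:00–17:15, 17:45–19:45, 20:45–21:45.
That is 4 disjoint pieces.

4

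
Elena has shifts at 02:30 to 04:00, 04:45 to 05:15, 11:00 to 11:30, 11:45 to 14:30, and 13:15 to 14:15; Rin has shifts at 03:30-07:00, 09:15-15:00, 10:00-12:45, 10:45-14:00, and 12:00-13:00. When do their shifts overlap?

03:30–04:00, 04:45–05:15, 11:00–11:30, 11:45–14:30

First set merges to 02:30–04:00, 04:45–05:15, 11:00–11:30, 11:45–14:30.
Second set merges to 03:30–07:00, 09:15–15:00.
02:30–04:00 meets the second set on 03:30–04:00.
04:45–05:15 meets the second set on 04:45–05:15.
11:00–11:30 meets the second set on 11:00–11:30.
11:45–14:30 meets the second set on 11:45–14:30.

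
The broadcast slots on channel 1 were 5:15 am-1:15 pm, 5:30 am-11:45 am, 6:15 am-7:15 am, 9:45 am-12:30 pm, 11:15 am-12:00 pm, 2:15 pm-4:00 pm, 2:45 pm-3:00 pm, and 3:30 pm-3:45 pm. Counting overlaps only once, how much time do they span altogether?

9 h 45 min

Merged: 5:15 am–1:15 pm, 2:15 pm–4:00 pm.
Lengths: 8 h + 1 h 45 min = 9 h 45 min.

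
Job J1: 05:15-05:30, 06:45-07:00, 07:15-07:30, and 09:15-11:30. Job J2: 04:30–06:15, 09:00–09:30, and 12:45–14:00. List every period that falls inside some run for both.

05:15–05:30 meets the second set on 05:15–05:30.
06:45–07:00: no overlap with the second set.
07:15–07:30: no overlap with the second set.
09:15–11:30 meets the second set on 09:15–09:30.

05:15–05:30, 09:15–09:30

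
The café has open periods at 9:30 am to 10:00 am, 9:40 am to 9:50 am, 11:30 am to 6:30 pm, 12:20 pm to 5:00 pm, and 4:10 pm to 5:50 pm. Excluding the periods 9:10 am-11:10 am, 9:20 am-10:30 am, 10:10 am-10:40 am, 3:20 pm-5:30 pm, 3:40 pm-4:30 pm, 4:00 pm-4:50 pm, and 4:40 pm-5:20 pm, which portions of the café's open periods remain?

11:30 am-3:20 pm, 5:30 pm-6:30 pm

A, merged: 9:30 am-10:00 am, 11:30 am-6:30 pm.
B, merged: 9:10 am-11:10 am, 3:20 pm-5:30 pm.
9:30 am-10:00 am lies entirely inside B → drops out.
11:30 am-6:30 pm with B removed leaves 11:30 am-3:20 pm, 5:30 pm-6:30 pm.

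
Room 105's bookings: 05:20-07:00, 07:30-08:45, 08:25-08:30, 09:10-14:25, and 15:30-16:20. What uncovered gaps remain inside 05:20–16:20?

After merging, the occupied span is 05:20–07:00, 07:30–08:45, 09:10–14:25, 15:30–16:20.
Gaps within 05:20–16:20: 07:00–07:30, 08:45–09:10, 14:25–15:30.

07:00–07:30, 08:45–09:10, 14:25–15:30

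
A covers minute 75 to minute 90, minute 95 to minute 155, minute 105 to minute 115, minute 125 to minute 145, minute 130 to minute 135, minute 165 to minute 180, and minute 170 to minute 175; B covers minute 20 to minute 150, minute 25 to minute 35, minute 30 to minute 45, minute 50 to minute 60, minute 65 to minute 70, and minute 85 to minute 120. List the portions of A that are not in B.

minute 150 to minute 155, minute 165 to minute 180

First set merges to minute 75 to minute 90, minute 95 to minute 155, minute 165 to minute 180.
Second set merges to minute 20 to minute 150.
minute 75 to minute 90 lies entirely inside B → drops out.
minute 95 to minute 155 with B removed leaves minute 150 to minute 155.
minute 165 to minute 180 is untouched.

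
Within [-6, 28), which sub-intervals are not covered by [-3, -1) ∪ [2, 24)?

Covered (merged): [-3, -1), [2, 24).
Complement within [-6, 28): [-6, -3), [-1, 2), [24, 28).

[-6, -3) ∪ [-1, 2) ∪ [24, 28)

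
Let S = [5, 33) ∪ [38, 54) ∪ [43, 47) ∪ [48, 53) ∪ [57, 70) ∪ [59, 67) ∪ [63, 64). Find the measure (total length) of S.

Merged: [5, 33), [38, 54), [57, 70).
Lengths: 28 + 16 + 13 = 57.

57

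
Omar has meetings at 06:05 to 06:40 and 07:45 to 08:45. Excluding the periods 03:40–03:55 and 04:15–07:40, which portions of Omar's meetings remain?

06:05–06:40: fully covered by B → removed.
07:45–08:45: no B overlap → unchanged.

07:45–08:45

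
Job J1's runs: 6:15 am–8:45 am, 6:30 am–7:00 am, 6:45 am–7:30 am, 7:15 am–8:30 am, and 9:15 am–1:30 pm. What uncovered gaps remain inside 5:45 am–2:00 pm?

The merged coverage is 6:15 am–8:45 am, 9:15 am–1:30 pm.
Complement within 5:45 am–2:00 pm: 5:45 am–6:15 am, 8:45 am–9:15 am, 1:30 pm–2:00 pm.

5:45 am–6:15 am, 8:45 am–9:15 am, 1:30 pm–2:00 pm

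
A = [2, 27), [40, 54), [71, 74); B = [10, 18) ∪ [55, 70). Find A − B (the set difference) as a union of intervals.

[2, 27) \ B = [2, 10), [18, 27).
[40, 54): nothing removed.
[71, 74): nothing removed.

[2, 10) ∪ [18, 27) ∪ [40, 54) ∪ [71, 74)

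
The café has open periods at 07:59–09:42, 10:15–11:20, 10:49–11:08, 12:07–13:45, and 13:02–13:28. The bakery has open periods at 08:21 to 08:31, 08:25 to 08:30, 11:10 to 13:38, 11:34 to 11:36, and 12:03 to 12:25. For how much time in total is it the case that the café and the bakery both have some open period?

1 h 51 min

First set merges to 07:59–09:42, 10:15–11:20, 12:07–13:45.
Second set merges to 08:21–08:31, 11:10–13:38.
A ∩ B = 08:21–08:31, 11:10–11:20, 12:07–13:38.
Total: 10 min + 10 min + 1 h 31 min = 1 h 51 min.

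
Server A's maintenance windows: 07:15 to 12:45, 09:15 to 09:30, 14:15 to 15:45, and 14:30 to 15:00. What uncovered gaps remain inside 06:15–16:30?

06:15–07:15, 12:45–14:15, 15:45–16:30

After merging, the occupied span is 07:15–12:45, 14:15–15:45.
Gaps within 06:15–16:30: 06:15–07:15, 12:45–14:15, 15:45–16:30.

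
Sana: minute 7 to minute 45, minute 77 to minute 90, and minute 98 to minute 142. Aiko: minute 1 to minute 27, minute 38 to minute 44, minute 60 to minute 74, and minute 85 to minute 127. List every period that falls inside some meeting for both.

minute 7 to minute 27, minute 38 to minute 44, minute 85 to minute 90, minute 98 to minute 127

minute 7 to minute 45 ∩ B → minute 7 to minute 27, minute 38 to minute 44.
minute 77 to minute 90 ∩ B → minute 85 to minute 90.
minute 98 to minute 142 ∩ B → minute 98 to minute 127.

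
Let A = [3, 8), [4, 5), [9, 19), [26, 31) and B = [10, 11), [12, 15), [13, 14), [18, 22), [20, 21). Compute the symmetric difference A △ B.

[3, 8) ∪ [9, 10) ∪ [11, 12) ∪ [15, 18) ∪ [19, 22) ∪ [26, 31)

Merge the first list: [3, 8), [9, 19), [26, 31).
Merge the second list: [10, 11), [12, 15), [18, 22).
A but not B: [3, 8), [9, 10), [11, 12), [15, 18), [26, 31).
B but not A: [19, 22).
Combining gives A △ B.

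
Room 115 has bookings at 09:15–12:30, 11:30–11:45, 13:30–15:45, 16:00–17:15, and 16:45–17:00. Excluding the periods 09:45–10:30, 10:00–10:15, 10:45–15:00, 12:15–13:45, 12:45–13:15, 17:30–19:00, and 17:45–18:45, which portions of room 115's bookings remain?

First set merges to 09:15-12:30, 13:30-15:45, 16:00-17:15.
Second set merges to 09:45-10:30, 10:45-15:00, 17:30-19:00.
09:15-12:30 with B removed leaves 09:15-09:45, 10:30-10:45.
13:30-15:45 with B removed leaves 15:00-15:45.
16:00-17:15 is untouched.

09:15-09:45, 10:30-10:45, 15:00-15:45, 16:00-17:15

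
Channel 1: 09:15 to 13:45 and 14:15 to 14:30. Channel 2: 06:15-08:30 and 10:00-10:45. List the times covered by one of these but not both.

06:15–08:30, 09:15–10:00, 10:45–13:45, 14:15–14:30

A \ B = 09:15–10:00, 10:45–13:45, 14:15–14:30.
B \ A = 06:15–08:30.
Union of the two gives the symmetric difference.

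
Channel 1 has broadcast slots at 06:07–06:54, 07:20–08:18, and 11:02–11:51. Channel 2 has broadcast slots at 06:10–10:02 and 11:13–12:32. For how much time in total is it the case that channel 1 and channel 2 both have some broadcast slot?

A ∩ B = 06:10–06:54, 07:20–08:18, 11:13–11:51.
Total: 44 min + 58 min + 38 min = 2 h 20 min.

2 h 20 min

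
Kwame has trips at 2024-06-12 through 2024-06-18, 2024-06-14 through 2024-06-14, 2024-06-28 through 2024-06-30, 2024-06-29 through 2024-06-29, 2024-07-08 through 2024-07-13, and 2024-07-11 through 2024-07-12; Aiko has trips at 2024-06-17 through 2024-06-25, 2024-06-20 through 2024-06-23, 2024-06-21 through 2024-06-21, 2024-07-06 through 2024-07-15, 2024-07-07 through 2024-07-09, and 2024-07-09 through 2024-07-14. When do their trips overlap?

2024-06-17 through 2024-06-18, 2024-07-08 through 2024-07-13

A, merged: 2024-06-12 through 2024-06-18, 2024-06-28 through 2024-06-30, 2024-07-08 through 2024-07-13.
B, merged: 2024-06-17 through 2024-06-25, 2024-07-06 through 2024-07-15.
2024-06-12 through 2024-06-18 meets the second set on 2024-06-17 through 2024-06-18.
2024-06-28 through 2024-06-30: no overlap with the second set.
2024-07-08 through 2024-07-13 meets the second set on 2024-07-08 through 2024-07-13.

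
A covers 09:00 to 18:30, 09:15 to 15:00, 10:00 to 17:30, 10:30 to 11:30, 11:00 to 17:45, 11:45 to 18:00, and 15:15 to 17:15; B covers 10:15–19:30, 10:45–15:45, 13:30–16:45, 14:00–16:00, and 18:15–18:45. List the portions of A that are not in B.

09:00–10:15

A, merged: 09:00–18:30.
B, merged: 10:15–19:30.
09:00–18:30 with B removed leaves 09:00–10:15.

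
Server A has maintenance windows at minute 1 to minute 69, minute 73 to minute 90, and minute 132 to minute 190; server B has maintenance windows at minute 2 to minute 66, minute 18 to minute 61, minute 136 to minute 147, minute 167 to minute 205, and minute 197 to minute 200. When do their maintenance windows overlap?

B, merged: minute 2 to minute 66, minute 136 to minute 147, minute 167 to minute 205.
minute 1 to minute 69 ∩ B → minute 2 to minute 66.
minute 73 to minute 90 meets no B interval.
minute 132 to minute 190 ∩ B → minute 136 to minute 147, minute 167 to minute 190.

minute 2 to minute 66, minute 136 to minute 147, minute 167 to minute 190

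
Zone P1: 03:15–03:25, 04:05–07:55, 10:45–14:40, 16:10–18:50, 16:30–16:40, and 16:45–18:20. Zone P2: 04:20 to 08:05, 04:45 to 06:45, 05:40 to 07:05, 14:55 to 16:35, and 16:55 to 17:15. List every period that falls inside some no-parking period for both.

A, merged: 03:15-03:25, 04:05-07:55, 10:45-14:40, 16:10-18:50.
B, merged: 04:20-08:05, 14:55-16:35, 16:55-17:15.
03:15-03:25 falls entirely outside B.
04:05-07:55 overlaps B on 04:20-07:55.
10:45-14:40 falls entirely outside B.
16:10-18:50 overlaps B on 16:10-16:35, 16:55-17:15.

04:20-07:55, 16:10-16:35, 16:55-17:15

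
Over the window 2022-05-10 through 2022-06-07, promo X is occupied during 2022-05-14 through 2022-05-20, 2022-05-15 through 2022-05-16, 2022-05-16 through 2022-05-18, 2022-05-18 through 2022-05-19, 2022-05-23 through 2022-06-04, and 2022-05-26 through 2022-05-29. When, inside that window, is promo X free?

After merging, the occupied span is 2022-05-14 through 2022-05-20, 2022-05-23 through 2022-06-04.
Complement within 2022-05-10 through 2022-06-07: 2022-05-10 through 2022-05-13, 2022-05-21 through 2022-05-22, 2022-06-05 through 2022-06-07.

2022-05-10 through 2022-05-13, 2022-05-21 through 2022-05-22, 2022-06-05 through 2022-06-07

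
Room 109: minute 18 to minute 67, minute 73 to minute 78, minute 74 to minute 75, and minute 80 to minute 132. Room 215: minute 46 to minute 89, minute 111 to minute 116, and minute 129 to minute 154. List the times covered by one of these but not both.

A, merged: minute 18 to minute 67, minute 73 to minute 78, minute 80 to minute 132.
Only in the first: minute 18 to minute 46, minute 89 to minute 111, minute 116 to minute 129.
Only in the second: minute 67 to minute 73, minute 78 to minute 80, minute 132 to minute 154.
Together these are the periods covered by exactly one.

minute 18 to minute 46, minute 67 to minute 73, minute 78 to minute 80, minute 89 to minute 111, minute 116 to minute 129, minute 132 to minute 154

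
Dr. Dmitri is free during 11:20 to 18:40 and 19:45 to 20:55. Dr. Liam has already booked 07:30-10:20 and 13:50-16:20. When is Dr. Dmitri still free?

11:20-13:50, 16:20-18:40, 19:45-20:55

11:20-18:40 with B removed leaves 11:20-13:50, 16:20-18:40.
19:45-20:55 is untouched.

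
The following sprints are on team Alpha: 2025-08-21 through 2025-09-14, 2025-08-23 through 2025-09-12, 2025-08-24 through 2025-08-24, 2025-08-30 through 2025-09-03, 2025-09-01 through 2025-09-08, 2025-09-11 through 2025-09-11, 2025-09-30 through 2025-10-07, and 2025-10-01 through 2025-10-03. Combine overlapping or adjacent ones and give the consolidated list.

2025-08-23 through 2025-09-12 overlaps/touches 2025-08-21 through 2025-09-14 → extend to 2025-08-21 through 2025-09-14.
2025-08-24 through 2025-08-24 overlaps/touches 2025-08-21 through 2025-09-14 → extend to 2025-08-21 through 2025-09-14.
2025-08-30 through 2025-09-03 overlaps/touches 2025-08-21 through 2025-09-14 → extend to 2025-08-21 through 2025-09-14.
2025-09-01 through 2025-09-08 overlaps/touches 2025-08-21 through 2025-09-14 → extend to 2025-08-21 through 2025-09-14.
2025-09-11 through 2025-09-11 overlaps/touches 2025-08-21 through 2025-09-14 → extend to 2025-08-21 through 2025-09-14.
2025-09-30 through 2025-10-07 is disjoint → start new block.
2025-10-01 through 2025-10-03 overlaps/touches 2025-09-30 through 2025-10-07 → extend to 2025-09-30 through 2025-10-07.

2025-08-21 through 2025-09-14, 2025-09-30 through 2025-10-07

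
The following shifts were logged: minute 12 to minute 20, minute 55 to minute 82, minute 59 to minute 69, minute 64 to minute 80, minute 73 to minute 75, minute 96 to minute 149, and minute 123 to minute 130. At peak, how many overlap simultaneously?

3

Walk the sorted start/end points keeping a running depth.
The depth first hits 3 at minute 64.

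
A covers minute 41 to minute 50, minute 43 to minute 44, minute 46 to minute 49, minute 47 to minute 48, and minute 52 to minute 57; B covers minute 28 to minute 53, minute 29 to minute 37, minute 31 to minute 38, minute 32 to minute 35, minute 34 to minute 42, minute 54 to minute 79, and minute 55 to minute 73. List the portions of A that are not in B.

minute 53 to minute 54

Merge the first list: minute 41 to minute 50, minute 52 to minute 57.
Merge the second list: minute 28 to minute 53, minute 54 to minute 79.
minute 41 to minute 50 lies entirely inside B → drops out.
minute 52 to minute 57 with B removed leaves minute 53 to minute 54.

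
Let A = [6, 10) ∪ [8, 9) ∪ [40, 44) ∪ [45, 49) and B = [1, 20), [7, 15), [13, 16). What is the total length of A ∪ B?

First set merges to [6, 10), [40, 44), [45, 49).
Second set merges to [1, 20).
A ∪ B = [1, 20), [40, 44), [45, 49).
Total: 19 + 4 + 4 = 27.

27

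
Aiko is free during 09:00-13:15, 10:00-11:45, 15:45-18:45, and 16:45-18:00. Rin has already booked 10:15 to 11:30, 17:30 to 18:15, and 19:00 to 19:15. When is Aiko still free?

Merge the first list: 09:00–13:15, 15:45–18:45.
09:00–13:15 \ B = 09:00–10:15, 11:30–13:15.
15:45–18:45 \ B = 15:45–17:30, 18:15–18:45.

09:00–10:15, 11:30–13:15, 15:45–17:30, 18:15–18:45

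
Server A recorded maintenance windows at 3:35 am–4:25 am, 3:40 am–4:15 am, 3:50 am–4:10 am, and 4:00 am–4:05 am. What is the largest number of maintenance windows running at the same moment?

4

At 4:00 am, 4 of the intervals are simultaneously active.
No point has more.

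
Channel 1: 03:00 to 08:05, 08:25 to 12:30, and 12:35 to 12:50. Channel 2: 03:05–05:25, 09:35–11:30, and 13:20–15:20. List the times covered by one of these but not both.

A but not B: 03:00-03:05, 05:25-08:05, 08:25-09:35, 11:30-12:30, 12:35-12:50.
B but not A: 13:20-15:20.
Combining gives A △ B.

03:00-03:05, 05:25-08:05, 08:25-09:35, 11:30-12:30, 12:35-12:50, 13:20-15:20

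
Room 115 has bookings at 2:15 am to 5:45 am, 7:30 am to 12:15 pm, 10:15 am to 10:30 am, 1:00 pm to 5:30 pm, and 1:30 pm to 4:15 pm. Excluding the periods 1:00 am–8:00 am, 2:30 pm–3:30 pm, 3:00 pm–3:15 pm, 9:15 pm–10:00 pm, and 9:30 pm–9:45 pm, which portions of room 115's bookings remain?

8:00 am–12:15 pm, 1:00 pm–2:30 pm, 3:30 pm–5:30 pm

First set merges to 2:15 am–5:45 am, 7:30 am–12:15 pm, 1:00 pm–5:30 pm.
Second set merges to 1:00 am–8:00 am, 2:30 pm–3:30 pm, 9:15 pm–10:00 pm.
2:15 am–5:45 am lies entirely inside B → drops out.
7:30 am–12:15 pm with B removed leaves 8:00 am–12:15 pm.
1:00 pm–5:30 pm with B removed leaves 1:00 pm–2:30 pm, 3:30 pm–5:30 pm.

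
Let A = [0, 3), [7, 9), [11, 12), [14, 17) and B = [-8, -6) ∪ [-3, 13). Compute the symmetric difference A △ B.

[-8, -6) ∪ [-3, 0) ∪ [3, 7) ∪ [9, 11) ∪ [12, 13) ∪ [14, 17)

A but not B: [14, 17).
B but not A: [-8, -6), [-3, 0), [3, 7), [9, 11), [12, 13).
Combining gives A △ B.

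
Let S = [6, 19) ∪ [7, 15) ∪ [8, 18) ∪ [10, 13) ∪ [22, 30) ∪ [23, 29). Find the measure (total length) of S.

Merged: [6, 19), [22, 30).
Lengths: 13 + 8 = 21.

21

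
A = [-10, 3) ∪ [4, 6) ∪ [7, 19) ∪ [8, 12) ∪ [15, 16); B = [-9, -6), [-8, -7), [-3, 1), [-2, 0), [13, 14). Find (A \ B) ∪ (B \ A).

[-10, -9) ∪ [-6, -3) ∪ [1, 3) ∪ [4, 6) ∪ [7, 13) ∪ [14, 19)

First set merges to [-10, 3), [4, 6), [7, 19).
Second set merges to [-9, -6), [-3, 1), [13, 14).
Only in the first: [-10, -9), [-6, -3), [1, 3), [4, 6), [7, 13), [14, 19).
Only in the second: none.
Together these are the periods covered by exactly one.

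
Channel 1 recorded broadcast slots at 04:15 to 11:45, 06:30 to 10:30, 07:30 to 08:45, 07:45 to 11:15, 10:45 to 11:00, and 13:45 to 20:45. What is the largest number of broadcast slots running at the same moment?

At 07:45, 4 of the intervals are simultaneously active.
No point has more.

4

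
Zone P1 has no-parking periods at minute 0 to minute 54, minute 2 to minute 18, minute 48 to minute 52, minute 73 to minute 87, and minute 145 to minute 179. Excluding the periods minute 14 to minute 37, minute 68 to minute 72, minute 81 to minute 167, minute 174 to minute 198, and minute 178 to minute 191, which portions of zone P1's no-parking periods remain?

minute 0 to minute 14, minute 37 to minute 54, minute 73 to minute 81, minute 167 to minute 174

Merge the first list: minute 0 to minute 54, minute 73 to minute 87, minute 145 to minute 179.
Merge the second list: minute 14 to minute 37, minute 68 to minute 72, minute 81 to minute 167, minute 174 to minute 198.
minute 0 to minute 54 \ B = minute 0 to minute 14, minute 37 to minute 54.
minute 73 to minute 87 \ B = minute 73 to minute 81.
minute 145 to minute 179 \ B = minute 167 to minute 174.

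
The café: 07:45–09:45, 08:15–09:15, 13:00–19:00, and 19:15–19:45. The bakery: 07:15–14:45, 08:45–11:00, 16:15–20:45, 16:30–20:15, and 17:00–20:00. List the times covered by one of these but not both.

A, merged: 07:45–09:45, 13:00–19:00, 19:15–19:45.
B, merged: 07:15–14:45, 16:15–20:45.
A \ B = 14:45–16:15.
B \ A = 07:15–07:45, 09:45–13:00, 19:00–19:15, 19:45–20:45.
Union of the two gives the symmetric difference.

07:15–07:45, 09:45–13:00, 14:45–16:15, 19:00–19:15, 19:45–20:45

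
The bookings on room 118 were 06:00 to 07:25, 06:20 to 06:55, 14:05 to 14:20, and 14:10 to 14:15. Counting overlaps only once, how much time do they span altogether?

Merged: 06:00–07:25, 14:05–14:20.
Lengths: 1 h 25 min + 15 min = 1 h 40 min.

1 h 40 min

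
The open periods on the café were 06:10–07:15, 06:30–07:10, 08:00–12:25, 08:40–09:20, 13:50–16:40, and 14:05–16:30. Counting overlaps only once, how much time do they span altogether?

Merged: 06:10-07:15, 08:00-12:25, 13:50-16:40.
Lengths: 1 h 5 min + 4 h 25 min + 2 h 50 min = 8 h 20 min.

8 h 20 min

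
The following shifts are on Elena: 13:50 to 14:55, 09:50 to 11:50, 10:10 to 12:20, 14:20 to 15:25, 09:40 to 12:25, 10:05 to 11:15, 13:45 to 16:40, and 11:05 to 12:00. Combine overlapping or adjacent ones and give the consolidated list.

Sort by start: 09:40-12:25, 09:50-11:50, 10:05-11:15, 10:10-12:20, 11:05-12:00, 13:45-16:40, 13:50-14:55, 14:20-15:25.
09:50-11:50 overlaps/touches 09:40-12:25 → extend to 09:40-12:25.
10:05-11:15 overlaps/touches 09:40-12:25 → extend to 09:40-12:25.
10:10-12:20 overlaps/touches 09:40-12:25 → extend to 09:40-12:25.
11:05-12:00 overlaps/touches 09:40-12:25 → extend to 09:40-12:25.
13:45-16:40 is disjoint → start new block.
13:50-14:55 overlaps/touches 13:45-16:40 → extend to 13:45-16:40.
14:20-15:25 overlaps/touches 13:45-16:40 → extend to 13:45-16:40.

09:40-12:25, 13:45-16:40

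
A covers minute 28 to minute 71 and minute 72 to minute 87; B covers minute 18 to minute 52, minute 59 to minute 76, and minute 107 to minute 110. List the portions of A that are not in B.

minute 28 to minute 71 minus B → minute 52 to minute 59.
minute 72 to minute 87 minus B → minute 76 to minute 87.

minute 52 to minute 59, minute 76 to minute 87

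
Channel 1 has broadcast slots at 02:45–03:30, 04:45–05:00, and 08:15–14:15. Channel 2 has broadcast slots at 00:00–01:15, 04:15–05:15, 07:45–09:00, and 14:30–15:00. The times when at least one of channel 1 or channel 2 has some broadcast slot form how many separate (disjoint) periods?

5

A ∪ B = 00:00-01:15, 02:45-03:30, 04:15-05:15, 07:45-14:15, 14:30-15:00.
That is 5 disjoint pieces.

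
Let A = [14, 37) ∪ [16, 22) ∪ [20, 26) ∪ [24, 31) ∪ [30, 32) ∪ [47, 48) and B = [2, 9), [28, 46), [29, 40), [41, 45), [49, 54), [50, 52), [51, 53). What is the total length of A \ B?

15

Merge the first list: [14, 37), [47, 48).
Merge the second list: [2, 9), [28, 46), [49, 54).
A \ B = [14, 28), [47, 48).
Total: 14 + 1 = 15.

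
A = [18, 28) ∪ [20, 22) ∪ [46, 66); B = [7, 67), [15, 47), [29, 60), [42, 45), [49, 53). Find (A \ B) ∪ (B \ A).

First set merges to [18, 28), [46, 66).
Second set merges to [7, 67).
A but not B: none.
B but not A: [7, 18), [28, 46), [66, 67).
Combining gives A △ B.

[7, 18) ∪ [28, 46) ∪ [66, 67)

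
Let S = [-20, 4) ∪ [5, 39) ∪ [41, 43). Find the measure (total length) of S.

60

Merged: [-20, 4), [5, 39), [41, 43).
Lengths: 24 + 34 + 2 = 60.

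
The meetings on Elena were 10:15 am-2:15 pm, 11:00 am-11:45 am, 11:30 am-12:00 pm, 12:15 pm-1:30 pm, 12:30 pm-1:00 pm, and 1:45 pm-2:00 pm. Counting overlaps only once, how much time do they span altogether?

4 h

Merged: 10:15 am–2:15 pm.
Length: 4 h.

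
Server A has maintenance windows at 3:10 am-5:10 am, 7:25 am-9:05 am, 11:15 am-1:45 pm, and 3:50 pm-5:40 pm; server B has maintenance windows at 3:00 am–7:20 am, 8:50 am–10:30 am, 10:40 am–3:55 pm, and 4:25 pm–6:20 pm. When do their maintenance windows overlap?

3:10 am–5:10 am, 8:50 am–9:05 am, 11:15 am–1:45 pm, 3:50 pm–3:55 pm, 4:25 pm–5:40 pm

3:10 am–5:10 am meets the second set on 3:10 am–5:10 am.
7:25 am–9:05 am meets the second set on 8:50 am–9:05 am.
11:15 am–1:45 pm meets the second set on 11:15 am–1:45 pm.
3:50 pm–5:40 pm meets the second set on 3:50 pm–3:55 pm, 4:25 pm–5:40 pm.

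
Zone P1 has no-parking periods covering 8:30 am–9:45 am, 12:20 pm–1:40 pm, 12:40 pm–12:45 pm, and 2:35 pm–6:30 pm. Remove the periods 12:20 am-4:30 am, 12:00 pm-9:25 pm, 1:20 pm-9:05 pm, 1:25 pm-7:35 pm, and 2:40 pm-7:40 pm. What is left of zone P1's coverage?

First set merges to 8:30 am–9:45 am, 12:20 pm–1:40 pm, 2:35 pm–6:30 pm.
Second set merges to 12:20 am–4:30 am, 12:00 pm–9:25 pm.
8:30 am–9:45 am: nothing removed.
12:20 pm–1:40 pm: entirely removed.
2:35 pm–6:30 pm: entirely removed.

8:30 am–9:45 am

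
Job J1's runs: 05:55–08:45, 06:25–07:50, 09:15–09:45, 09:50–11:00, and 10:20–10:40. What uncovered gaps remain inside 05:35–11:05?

Covered (merged): 05:55-08:45, 09:15-09:45, 09:50-11:00.
Gaps within 05:35-11:05: 05:35-05:55, 08:45-09:15, 09:45-09:50, 11:00-11:05.

05:35-05:55, 08:45-09:15, 09:45-09:50, 11:00-11:05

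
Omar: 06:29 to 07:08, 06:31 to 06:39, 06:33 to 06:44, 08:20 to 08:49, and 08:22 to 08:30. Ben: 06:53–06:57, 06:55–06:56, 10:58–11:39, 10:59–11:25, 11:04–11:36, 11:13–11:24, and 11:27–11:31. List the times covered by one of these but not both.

06:29–06:53, 06:57–07:08, 08:20–08:49, 10:58–11:39

A, merged: 06:29–07:08, 08:20–08:49.
B, merged: 06:53–06:57, 10:58–11:39.
A \ B = 06:29–06:53, 06:57–07:08, 08:20–08:49.
B \ A = 10:58–11:39.
Union of the two gives the symmetric difference.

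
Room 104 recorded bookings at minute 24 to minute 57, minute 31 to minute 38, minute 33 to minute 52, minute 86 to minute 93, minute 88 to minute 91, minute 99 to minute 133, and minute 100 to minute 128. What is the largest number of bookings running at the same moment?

3

At minute 33, 3 of the intervals are simultaneously active.
No point has more.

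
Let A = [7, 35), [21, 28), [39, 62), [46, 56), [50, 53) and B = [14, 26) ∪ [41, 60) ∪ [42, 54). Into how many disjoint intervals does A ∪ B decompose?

2

First set merges to [7, 35), [39, 62).
Second set merges to [14, 26), [41, 60).
A ∪ B = [7, 35), [39, 62).
That is 2 disjoint pieces.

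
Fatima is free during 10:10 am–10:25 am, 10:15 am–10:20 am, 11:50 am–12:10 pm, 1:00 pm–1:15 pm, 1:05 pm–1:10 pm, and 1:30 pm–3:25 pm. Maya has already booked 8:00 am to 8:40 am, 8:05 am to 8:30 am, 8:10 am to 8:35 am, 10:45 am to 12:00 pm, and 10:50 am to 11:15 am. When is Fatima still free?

10:10 am–10:25 am, 12:00 pm–12:10 pm, 1:00 pm–1:15 pm, 1:30 pm–3:25 pm

Merge the first list: 10:10 am–10:25 am, 11:50 am–12:10 pm, 1:00 pm–1:15 pm, 1:30 pm–3:25 pm.
Merge the second list: 8:00 am–8:40 am, 10:45 am–12:00 pm.
10:10 am–10:25 am: nothing removed.
11:50 am–12:10 pm \ B = 12:00 pm–12:10 pm.
1:00 pm–1:15 pm: nothing removed.
1:30 pm–3:25 pm: nothing removed.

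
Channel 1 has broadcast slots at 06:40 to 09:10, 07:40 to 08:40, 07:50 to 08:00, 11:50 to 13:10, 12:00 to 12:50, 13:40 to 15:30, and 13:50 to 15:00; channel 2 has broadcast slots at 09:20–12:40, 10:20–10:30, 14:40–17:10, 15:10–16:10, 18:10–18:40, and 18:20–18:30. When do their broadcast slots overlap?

Merge the first list: 06:40-09:10, 11:50-13:10, 13:40-15:30.
Merge the second list: 09:20-12:40, 14:40-17:10, 18:10-18:40.
06:40-09:10 meets no B interval.
11:50-13:10 ∩ B → 11:50-12:40.
13:40-15:30 ∩ B → 14:40-15:30.

11:50-12:40, 14:40-15:30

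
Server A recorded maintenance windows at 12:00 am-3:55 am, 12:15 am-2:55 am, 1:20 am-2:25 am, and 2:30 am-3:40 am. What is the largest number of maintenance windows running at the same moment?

At 1:20 am, 3 of the intervals are simultaneously active.
No point has more.

3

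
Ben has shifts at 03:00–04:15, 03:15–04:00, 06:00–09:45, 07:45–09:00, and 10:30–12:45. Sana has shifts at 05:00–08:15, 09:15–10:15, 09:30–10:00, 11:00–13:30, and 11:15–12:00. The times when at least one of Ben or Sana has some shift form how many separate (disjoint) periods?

First set merges to 03:00-04:15, 06:00-09:45, 10:30-12:45.
Second set merges to 05:00-08:15, 09:15-10:15, 11:00-13:30.
A ∪ B = 03:00-04:15, 05:00-10:15, 10:30-13:30.
That is 3 disjoint pieces.

3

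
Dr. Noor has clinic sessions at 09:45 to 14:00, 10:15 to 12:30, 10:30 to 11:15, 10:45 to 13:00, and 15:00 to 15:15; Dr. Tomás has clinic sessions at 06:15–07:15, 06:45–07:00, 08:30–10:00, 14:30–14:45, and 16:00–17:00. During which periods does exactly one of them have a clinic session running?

First set merges to 09:45-14:00, 15:00-15:15.
Second set merges to 06:15-07:15, 08:30-10:00, 14:30-14:45, 16:00-17:00.
A but not B: 10:00-14:00, 15:00-15:15.
B but not A: 06:15-07:15, 08:30-09:45, 14:30-14:45, 16:00-17:00.
Combining gives A △ B.

06:15-07:15, 08:30-09:45, 10:00-14:00, 14:30-14:45, 15:00-15:15, 16:00-17:00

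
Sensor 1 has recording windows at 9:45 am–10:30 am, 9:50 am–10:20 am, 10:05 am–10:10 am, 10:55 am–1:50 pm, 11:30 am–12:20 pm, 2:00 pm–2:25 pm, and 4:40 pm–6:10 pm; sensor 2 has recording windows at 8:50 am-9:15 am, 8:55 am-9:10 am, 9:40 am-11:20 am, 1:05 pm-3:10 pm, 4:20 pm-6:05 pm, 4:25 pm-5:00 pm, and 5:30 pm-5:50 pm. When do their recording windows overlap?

9:45 am-10:30 am, 10:55 am-11:20 am, 1:05 pm-1:50 pm, 2:00 pm-2:25 pm, 4:40 pm-6:05 pm

A, merged: 9:45 am-10:30 am, 10:55 am-1:50 pm, 2:00 pm-2:25 pm, 4:40 pm-6:10 pm.
B, merged: 8:50 am-9:15 am, 9:40 am-11:20 am, 1:05 pm-3:10 pm, 4:20 pm-6:05 pm.
9:45 am-10:30 am meets the second set on 9:45 am-10:30 am.
10:55 am-1:50 pm meets the second set on 10:55 am-11:20 am, 1:05 pm-1:50 pm.
2:00 pm-2:25 pm meets the second set on 2:00 pm-2:25 pm.
4:40 pm-6:10 pm meets the second set on 4:40 pm-6:05 pm.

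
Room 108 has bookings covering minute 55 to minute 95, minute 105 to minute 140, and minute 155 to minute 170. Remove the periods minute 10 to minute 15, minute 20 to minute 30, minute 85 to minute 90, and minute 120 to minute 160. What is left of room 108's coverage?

minute 55 to minute 85, minute 90 to minute 95, minute 105 to minute 120, minute 160 to minute 170

minute 55 to minute 95 minus B → minute 55 to minute 85, minute 90 to minute 95.
minute 105 to minute 140 minus B → minute 105 to minute 120.
minute 155 to minute 170 minus B → minute 160 to minute 170.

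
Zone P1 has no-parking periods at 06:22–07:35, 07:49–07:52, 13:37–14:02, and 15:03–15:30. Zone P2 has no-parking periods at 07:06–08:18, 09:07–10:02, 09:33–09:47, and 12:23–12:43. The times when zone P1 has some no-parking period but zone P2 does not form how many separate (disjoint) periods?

3

B, merged: 07:06-08:18, 09:07-10:02, 12:23-12:43.
A \ B = 06:22-07:06, 13:37-14:02, 15:03-15:30.
That is 3 disjoint pieces.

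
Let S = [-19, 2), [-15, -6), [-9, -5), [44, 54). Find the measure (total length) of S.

Merged: [-19, 2), [44, 54).
Lengths: 21 + 10 = 31.

31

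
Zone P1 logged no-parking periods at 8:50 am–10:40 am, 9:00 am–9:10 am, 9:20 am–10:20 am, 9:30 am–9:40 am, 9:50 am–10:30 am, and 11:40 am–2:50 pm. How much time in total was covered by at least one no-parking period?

Merged: 8:50 am–10:40 am, 11:40 am–2:50 pm.
Lengths: 1 h 50 min + 3 h 10 min = 5 h.

5 h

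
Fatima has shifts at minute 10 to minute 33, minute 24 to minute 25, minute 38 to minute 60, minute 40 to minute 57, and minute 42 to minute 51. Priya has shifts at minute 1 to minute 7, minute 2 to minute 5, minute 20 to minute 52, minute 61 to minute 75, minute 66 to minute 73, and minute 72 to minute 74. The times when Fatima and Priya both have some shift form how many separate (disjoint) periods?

A, merged: minute 10 to minute 33, minute 38 to minute 60.
B, merged: minute 1 to minute 7, minute 20 to minute 52, minute 61 to minute 75.
A ∩ B = minute 20 to minute 33, minute 38 to minute 52.
That is 2 disjoint pieces.

2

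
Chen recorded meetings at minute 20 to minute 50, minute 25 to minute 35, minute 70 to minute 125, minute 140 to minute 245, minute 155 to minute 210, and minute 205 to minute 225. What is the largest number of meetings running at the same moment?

Sweep endpoints in order; track running count of active intervals.
Peak of 3 reached at minute 205.

3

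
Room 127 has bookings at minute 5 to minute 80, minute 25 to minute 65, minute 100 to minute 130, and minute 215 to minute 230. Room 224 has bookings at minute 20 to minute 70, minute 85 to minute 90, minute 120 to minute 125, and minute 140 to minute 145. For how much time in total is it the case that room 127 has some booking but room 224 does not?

Merge the first list: minute 5 to minute 80, minute 100 to minute 130, minute 215 to minute 230.
A \ B = minute 5 to minute 20, minute 70 to minute 80, minute 100 to minute 120, minute 125 to minute 130, minute 215 to minute 230.
Total: 15 minutes + 10 minutes + 20 minutes + 5 minutes + 15 minutes = 65 minutes.

65 minutes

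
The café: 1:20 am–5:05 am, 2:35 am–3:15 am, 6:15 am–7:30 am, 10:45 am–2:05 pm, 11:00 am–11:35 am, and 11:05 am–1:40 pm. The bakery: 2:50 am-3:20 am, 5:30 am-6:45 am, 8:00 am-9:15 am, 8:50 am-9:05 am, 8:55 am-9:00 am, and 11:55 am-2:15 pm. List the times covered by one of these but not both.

1:20 am-2:50 am, 3:20 am-5:05 am, 5:30 am-6:15 am, 6:45 am-7:30 am, 8:00 am-9:15 am, 10:45 am-11:55 am, 2:05 pm-2:15 pm

Merge the first list: 1:20 am-5:05 am, 6:15 am-7:30 am, 10:45 am-2:05 pm.
Merge the second list: 2:50 am-3:20 am, 5:30 am-6:45 am, 8:00 am-9:15 am, 11:55 am-2:15 pm.
A \ B = 1:20 am-2:50 am, 3:20 am-5:05 am, 6:45 am-7:30 am, 10:45 am-11:55 am.
B \ A = 5:30 am-6:15 am, 8:00 am-9:15 am, 2:05 pm-2:15 pm.
Union of the two gives the symmetric difference.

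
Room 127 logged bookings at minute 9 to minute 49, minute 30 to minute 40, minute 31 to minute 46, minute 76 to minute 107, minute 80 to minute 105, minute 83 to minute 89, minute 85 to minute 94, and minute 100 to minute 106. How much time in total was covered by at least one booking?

71 minutes

Merged: minute 9 to minute 49, minute 76 to minute 107.
Lengths: 40 minutes + 31 minutes = 71 minutes.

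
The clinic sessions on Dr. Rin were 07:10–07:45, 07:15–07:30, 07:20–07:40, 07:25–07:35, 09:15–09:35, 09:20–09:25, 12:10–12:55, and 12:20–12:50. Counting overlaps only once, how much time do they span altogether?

Merged: 07:10-07:45, 09:15-09:35, 12:10-12:55.
Lengths: 35 min + 20 min + 45 min = 1 h 40 min.

1 h 40 min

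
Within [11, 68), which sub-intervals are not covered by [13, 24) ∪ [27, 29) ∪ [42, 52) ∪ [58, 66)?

Covered (merged): [13, 24), [27, 29), [42, 52), [58, 66).
Gaps within [11, 68): [11, 13), [24, 27), [29, 42), [52, 58), [66, 68).

[11, 13) ∪ [24, 27) ∪ [29, 42) ∪ [52, 58) ∪ [66, 68)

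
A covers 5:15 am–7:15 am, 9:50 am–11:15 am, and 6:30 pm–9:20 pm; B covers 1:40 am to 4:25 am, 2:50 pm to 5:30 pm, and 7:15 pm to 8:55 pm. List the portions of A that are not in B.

5:15 am-7:15 am, 9:50 am-11:15 am, 6:30 pm-7:15 pm, 8:55 pm-9:20 pm

5:15 am-7:15 am: nothing removed.
9:50 am-11:15 am: nothing removed.
6:30 pm-9:20 pm \ B = 6:30 pm-7:15 pm, 8:55 pm-9:20 pm.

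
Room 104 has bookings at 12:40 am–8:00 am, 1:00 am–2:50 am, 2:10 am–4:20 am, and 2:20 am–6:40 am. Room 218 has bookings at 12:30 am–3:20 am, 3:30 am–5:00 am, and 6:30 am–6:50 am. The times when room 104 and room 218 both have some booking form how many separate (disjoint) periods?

3

First set merges to 12:40 am–8:00 am.
A ∩ B = 12:40 am–3:20 am, 3:30 am–5:00 am, 6:30 am–6:50 am.
That is 3 disjoint pieces.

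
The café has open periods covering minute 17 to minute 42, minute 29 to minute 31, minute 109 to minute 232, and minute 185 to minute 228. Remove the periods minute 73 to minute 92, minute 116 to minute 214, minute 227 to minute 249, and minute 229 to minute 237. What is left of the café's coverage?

minute 17 to minute 42, minute 109 to minute 116, minute 214 to minute 227

First set merges to minute 17 to minute 42, minute 109 to minute 232.
Second set merges to minute 73 to minute 92, minute 116 to minute 214, minute 227 to minute 249.
minute 17 to minute 42: no B overlap → unchanged.
minute 109 to minute 232 minus B → minute 109 to minute 116, minute 214 to minute 227.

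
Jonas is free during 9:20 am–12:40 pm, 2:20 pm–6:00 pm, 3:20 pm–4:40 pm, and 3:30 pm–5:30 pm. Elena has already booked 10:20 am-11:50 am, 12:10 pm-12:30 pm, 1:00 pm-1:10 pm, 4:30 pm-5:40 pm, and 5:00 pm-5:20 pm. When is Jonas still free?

First set merges to 9:20 am–12:40 pm, 2:20 pm–6:00 pm.
Second set merges to 10:20 am–11:50 am, 12:10 pm–12:30 pm, 1:00 pm–1:10 pm, 4:30 pm–5:40 pm.
9:20 am–12:40 pm with B removed leaves 9:20 am–10:20 am, 11:50 am–12:10 pm, 12:30 pm–12:40 pm.
2:20 pm–6:00 pm with B removed leaves 2:20 pm–4:30 pm, 5:40 pm–6:00 pm.

9:20 am–10:20 am, 11:50 am–12:10 pm, 12:30 pm–12:40 pm, 2:20 pm–4:30 pm, 5:40 pm–6:00 pm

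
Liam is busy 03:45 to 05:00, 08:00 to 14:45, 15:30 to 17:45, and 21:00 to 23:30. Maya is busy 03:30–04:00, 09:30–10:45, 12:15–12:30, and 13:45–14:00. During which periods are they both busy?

03:45-04:00, 09:30-10:45, 12:15-12:30, 13:45-14:00

03:45-05:00 ∩ B → 03:45-04:00.
08:00-14:45 ∩ B → 09:30-10:45, 12:15-12:30, 13:45-14:00.
15:30-17:45 meets no B interval.
21:00-23:30 meets no B interval.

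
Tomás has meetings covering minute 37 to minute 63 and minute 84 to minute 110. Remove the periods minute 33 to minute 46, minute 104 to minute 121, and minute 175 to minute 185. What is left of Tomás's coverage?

minute 37 to minute 63 minus B → minute 46 to minute 63.
minute 84 to minute 110 minus B → minute 84 to minute 104.

minute 46 to minute 63, minute 84 to minute 104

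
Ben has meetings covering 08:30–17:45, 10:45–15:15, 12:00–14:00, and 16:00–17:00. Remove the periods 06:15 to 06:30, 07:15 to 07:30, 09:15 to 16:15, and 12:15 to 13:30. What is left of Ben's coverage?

08:30–09:15, 16:15–17:45

A, merged: 08:30–17:45.
B, merged: 06:15–06:30, 07:15–07:30, 09:15–16:15.
08:30–17:45 with B removed leaves 08:30–09:15, 16:15–17:45.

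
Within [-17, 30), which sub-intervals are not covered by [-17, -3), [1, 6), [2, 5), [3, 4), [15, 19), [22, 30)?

[-3, 1) ∪ [6, 15) ∪ [19, 22)

The merged coverage is [-17, -3), [1, 6), [15, 19), [22, 30).
Gaps within [-17, 30): [-3, 1), [6, 15), [19, 22).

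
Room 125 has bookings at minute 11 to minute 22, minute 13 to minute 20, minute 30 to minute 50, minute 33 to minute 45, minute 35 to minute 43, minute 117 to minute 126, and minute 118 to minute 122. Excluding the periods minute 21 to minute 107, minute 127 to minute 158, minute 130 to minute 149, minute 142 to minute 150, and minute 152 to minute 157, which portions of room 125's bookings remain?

First set merges to minute 11 to minute 22, minute 30 to minute 50, minute 117 to minute 126.
Second set merges to minute 21 to minute 107, minute 127 to minute 158.
minute 11 to minute 22 minus B → minute 11 to minute 21.
minute 30 to minute 50: fully covered by B → removed.
minute 117 to minute 126: no B overlap → unchanged.

minute 11 to minute 21, minute 117 to minute 126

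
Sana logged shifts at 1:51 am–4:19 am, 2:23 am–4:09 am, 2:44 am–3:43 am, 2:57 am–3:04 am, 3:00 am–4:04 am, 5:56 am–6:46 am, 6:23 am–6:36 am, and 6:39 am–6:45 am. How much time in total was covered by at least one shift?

3 h 18 min

Merged: 1:51 am–4:19 am, 5:56 am–6:46 am.
Lengths: 2 h 28 min + 50 min = 3 h 18 min.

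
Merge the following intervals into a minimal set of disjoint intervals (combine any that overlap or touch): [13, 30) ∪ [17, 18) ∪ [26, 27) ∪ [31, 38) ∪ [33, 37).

[17, 18) overlaps/touches [13, 30) → extend to [13, 30).
[26, 27) overlaps/touches [13, 30) → extend to [13, 30).
[31, 38) is disjoint → start new block.
[33, 37) overlaps/touches [31, 38) → extend to [31, 38).

[13, 30) ∪ [31, 38)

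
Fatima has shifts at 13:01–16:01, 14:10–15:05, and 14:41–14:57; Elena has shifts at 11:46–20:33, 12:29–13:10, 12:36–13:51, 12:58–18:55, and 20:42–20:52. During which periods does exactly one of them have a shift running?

11:46–13:01, 16:01–20:33, 20:42–20:52

First set merges to 13:01–16:01.
Second set merges to 11:46–20:33, 20:42–20:52.
A \ B = none.
B \ A = 11:46–13:01, 16:01–20:33, 20:42–20:52.
Union of the two gives the symmetric difference.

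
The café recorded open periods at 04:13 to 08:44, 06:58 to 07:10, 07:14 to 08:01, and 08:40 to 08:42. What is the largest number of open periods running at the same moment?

Walk the sorted start/end points keeping a running depth.
The depth first hits 2 at 06:58.

2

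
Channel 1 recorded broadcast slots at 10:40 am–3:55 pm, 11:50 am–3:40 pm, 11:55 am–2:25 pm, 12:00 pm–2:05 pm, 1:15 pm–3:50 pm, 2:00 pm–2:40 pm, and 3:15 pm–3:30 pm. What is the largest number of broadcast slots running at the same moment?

6

At 2:00 pm, 6 of the intervals are simultaneously active.
No point has more.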